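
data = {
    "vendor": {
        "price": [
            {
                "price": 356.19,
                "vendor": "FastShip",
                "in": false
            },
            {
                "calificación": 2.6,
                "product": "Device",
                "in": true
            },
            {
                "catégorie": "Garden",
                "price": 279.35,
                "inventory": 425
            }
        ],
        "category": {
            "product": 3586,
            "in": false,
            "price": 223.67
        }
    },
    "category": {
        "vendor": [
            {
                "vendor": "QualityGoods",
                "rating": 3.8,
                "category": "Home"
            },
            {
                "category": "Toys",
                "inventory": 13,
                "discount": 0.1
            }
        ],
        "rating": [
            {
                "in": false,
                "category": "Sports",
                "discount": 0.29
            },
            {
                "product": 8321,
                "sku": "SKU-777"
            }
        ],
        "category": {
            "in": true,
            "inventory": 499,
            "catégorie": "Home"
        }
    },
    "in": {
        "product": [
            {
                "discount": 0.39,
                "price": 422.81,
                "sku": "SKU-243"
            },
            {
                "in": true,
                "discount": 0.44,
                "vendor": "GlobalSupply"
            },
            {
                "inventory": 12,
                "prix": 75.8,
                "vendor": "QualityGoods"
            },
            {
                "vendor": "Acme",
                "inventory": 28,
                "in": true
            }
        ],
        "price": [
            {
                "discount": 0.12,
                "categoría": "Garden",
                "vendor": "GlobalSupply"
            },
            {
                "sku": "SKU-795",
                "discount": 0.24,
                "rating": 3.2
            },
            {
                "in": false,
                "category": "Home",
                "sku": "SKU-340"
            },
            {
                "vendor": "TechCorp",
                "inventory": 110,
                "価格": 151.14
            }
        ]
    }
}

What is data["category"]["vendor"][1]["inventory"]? 13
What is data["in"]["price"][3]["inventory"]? 110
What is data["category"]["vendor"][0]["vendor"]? "QualityGoods"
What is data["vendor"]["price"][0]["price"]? 356.19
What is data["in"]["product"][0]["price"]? 422.81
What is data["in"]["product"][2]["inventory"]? 12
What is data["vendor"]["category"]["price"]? 223.67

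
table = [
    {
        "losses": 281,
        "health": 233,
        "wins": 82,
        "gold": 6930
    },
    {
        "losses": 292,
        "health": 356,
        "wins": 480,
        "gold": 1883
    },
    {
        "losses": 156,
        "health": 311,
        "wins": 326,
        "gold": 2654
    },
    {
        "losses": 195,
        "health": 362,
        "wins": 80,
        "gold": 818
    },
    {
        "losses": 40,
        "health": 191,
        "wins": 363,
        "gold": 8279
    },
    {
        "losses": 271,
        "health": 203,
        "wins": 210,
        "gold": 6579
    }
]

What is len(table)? 6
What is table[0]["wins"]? 82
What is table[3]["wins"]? 80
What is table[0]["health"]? 233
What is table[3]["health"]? 362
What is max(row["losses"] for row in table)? 292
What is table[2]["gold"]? 2654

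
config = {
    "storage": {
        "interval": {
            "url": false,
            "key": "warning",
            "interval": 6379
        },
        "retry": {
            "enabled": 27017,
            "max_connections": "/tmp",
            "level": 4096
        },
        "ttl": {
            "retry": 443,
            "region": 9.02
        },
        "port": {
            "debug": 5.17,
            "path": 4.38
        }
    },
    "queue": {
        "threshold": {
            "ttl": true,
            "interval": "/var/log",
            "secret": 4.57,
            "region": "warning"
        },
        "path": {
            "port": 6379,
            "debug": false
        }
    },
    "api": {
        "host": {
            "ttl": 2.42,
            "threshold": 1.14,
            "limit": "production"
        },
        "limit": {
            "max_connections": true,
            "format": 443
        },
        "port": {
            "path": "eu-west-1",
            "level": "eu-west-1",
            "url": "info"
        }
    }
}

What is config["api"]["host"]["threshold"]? 1.14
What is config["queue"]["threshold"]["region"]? "warning"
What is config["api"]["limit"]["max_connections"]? True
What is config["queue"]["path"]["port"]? 6379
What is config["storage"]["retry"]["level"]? 4096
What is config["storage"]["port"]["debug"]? 5.17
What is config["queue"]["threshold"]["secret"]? 4.57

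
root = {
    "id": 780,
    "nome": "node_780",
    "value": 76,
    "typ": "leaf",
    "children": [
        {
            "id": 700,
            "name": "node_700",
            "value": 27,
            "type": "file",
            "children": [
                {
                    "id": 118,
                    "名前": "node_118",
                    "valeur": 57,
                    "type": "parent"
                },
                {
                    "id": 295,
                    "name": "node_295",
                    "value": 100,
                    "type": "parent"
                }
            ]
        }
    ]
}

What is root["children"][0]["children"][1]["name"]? "node_295"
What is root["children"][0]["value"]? 27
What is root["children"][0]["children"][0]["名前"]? "node_118"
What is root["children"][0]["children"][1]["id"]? 295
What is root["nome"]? "node_780"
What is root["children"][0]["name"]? "node_700"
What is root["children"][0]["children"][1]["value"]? 100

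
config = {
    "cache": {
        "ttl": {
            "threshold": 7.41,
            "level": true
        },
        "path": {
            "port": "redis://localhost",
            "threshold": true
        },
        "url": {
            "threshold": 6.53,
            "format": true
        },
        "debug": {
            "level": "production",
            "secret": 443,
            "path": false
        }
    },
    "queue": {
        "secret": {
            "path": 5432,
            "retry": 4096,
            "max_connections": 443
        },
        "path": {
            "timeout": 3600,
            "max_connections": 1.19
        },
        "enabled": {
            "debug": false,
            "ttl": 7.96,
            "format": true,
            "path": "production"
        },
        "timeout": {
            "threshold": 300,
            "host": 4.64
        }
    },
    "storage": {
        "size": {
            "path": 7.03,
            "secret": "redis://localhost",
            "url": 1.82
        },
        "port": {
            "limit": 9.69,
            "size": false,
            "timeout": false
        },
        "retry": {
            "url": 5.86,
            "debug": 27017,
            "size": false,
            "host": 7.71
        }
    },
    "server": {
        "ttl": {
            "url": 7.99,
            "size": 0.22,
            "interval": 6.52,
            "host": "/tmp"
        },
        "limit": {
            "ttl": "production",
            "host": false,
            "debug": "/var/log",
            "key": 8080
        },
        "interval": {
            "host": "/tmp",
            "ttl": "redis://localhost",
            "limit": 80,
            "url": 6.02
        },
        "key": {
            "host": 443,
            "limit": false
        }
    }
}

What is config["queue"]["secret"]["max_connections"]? 443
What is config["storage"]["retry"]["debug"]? 27017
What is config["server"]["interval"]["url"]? 6.02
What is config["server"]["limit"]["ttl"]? "production"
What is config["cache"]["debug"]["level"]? "production"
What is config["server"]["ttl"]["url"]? 7.99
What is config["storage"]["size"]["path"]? 7.03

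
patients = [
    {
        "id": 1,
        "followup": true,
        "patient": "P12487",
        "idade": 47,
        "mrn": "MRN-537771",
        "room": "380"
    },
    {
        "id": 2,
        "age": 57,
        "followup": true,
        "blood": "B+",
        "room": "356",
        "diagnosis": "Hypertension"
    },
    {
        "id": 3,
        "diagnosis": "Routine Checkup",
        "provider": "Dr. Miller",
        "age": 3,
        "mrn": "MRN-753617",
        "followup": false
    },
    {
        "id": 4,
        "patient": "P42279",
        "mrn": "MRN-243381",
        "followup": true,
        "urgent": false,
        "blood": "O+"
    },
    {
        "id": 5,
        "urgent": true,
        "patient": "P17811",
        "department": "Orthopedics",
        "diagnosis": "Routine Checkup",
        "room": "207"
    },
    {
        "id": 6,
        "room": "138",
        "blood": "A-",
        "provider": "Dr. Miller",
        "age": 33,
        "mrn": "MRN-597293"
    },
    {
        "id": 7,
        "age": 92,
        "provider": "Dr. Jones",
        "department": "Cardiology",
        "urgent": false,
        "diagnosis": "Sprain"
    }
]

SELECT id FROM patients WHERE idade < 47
[]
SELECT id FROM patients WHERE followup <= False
[3]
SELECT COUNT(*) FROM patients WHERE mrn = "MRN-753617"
1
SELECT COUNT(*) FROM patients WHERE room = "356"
1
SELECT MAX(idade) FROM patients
47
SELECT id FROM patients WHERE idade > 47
[]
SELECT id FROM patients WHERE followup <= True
[1, 2, 3, 4]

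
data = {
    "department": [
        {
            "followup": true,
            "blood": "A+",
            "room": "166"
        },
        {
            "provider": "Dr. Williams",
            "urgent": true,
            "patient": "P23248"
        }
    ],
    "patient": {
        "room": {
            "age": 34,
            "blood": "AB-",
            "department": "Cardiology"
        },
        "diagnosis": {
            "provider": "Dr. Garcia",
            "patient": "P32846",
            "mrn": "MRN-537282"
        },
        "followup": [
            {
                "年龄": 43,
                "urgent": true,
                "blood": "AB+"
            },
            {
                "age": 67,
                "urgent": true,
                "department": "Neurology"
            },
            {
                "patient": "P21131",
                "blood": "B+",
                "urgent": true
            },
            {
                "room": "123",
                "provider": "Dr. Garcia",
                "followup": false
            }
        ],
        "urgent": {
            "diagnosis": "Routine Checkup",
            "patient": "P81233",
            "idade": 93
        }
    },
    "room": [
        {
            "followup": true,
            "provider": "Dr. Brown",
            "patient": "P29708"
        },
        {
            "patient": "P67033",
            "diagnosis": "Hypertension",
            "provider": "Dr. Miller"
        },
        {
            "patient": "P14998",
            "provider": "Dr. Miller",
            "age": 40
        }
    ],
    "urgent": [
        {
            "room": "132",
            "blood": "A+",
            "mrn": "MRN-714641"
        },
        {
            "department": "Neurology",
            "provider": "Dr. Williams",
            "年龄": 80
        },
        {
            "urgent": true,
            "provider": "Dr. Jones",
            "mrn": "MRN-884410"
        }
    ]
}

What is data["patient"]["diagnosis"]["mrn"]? "MRN-537282"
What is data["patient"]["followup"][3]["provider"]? "Dr. Garcia"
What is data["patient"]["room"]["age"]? 34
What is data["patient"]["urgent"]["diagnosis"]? "Routine Checkup"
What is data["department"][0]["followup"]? True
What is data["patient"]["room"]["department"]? "Cardiology"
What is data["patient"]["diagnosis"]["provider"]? "Dr. Garcia"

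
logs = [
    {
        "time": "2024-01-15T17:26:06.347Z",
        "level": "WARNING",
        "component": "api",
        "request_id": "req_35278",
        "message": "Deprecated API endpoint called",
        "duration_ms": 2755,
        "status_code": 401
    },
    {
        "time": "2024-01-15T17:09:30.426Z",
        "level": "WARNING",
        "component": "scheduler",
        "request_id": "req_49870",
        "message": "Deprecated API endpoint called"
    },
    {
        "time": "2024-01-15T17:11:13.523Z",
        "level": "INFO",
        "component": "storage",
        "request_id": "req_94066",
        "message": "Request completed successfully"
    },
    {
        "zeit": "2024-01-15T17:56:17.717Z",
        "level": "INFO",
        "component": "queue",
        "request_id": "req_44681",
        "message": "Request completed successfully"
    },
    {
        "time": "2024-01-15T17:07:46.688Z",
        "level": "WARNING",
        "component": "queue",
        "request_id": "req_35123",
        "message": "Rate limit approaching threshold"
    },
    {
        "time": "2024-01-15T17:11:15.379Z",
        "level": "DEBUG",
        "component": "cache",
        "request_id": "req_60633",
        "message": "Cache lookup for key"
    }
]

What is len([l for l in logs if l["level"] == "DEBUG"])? 1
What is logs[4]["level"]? "WARNING"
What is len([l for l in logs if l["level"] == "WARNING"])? 3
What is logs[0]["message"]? "Deprecated API endpoint called"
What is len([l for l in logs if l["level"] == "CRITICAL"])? 0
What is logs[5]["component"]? "cache"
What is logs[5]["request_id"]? "req_60633"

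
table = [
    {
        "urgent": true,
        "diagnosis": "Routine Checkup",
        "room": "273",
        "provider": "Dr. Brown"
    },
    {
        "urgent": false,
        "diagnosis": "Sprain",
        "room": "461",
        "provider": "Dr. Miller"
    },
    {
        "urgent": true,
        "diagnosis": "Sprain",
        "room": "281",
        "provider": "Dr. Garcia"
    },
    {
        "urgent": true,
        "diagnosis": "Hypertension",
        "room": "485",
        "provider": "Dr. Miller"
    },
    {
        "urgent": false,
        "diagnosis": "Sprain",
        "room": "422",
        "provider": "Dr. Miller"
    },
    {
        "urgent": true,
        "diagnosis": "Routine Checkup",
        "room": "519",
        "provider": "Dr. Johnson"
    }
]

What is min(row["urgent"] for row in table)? False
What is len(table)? 6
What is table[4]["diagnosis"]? "Sprain"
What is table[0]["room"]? "273"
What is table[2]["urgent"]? True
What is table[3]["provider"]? "Dr. Miller"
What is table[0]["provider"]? "Dr. Brown"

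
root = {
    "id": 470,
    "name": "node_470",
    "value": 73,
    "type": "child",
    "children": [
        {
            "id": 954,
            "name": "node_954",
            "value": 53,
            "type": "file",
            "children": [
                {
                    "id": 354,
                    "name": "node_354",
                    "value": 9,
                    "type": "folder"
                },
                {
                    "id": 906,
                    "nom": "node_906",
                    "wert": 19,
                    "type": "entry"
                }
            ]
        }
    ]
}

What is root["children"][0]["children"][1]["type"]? "entry"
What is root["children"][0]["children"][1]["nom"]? "node_906"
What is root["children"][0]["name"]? "node_954"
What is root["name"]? "node_470"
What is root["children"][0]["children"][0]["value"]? 9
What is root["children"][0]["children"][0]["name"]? "node_354"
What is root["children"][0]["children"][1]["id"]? 906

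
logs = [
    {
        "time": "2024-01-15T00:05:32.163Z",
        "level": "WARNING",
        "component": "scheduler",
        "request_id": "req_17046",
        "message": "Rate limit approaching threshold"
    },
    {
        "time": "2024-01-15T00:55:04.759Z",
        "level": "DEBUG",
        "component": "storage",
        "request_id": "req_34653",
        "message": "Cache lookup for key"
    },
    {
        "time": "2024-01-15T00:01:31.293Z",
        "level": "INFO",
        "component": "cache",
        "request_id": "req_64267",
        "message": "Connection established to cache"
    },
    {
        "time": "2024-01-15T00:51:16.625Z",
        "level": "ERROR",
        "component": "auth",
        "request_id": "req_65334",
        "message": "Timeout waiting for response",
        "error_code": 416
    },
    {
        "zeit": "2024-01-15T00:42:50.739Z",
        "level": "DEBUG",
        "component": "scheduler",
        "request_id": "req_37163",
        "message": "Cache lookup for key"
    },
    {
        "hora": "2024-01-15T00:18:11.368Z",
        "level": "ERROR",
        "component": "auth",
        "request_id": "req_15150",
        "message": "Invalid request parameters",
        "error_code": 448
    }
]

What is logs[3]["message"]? "Timeout waiting for response"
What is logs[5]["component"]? "auth"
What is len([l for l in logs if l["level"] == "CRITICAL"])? 0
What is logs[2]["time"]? "2024-01-15T00:01:31.293Z"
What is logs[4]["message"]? "Cache lookup for key"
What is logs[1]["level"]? "DEBUG"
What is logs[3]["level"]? "ERROR"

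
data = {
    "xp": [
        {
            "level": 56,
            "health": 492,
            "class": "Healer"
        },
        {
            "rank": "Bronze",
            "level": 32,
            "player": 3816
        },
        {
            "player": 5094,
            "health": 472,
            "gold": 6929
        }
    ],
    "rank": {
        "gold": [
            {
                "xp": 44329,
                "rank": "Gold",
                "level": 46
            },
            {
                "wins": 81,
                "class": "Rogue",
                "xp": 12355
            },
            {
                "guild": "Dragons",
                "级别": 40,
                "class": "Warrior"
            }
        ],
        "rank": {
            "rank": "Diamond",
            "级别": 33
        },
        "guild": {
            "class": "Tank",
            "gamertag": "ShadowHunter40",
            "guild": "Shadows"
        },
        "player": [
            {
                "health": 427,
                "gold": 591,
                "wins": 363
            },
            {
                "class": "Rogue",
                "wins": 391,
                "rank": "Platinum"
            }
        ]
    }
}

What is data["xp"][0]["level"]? 56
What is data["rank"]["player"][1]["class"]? "Rogue"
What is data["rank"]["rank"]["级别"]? 33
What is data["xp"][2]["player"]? 5094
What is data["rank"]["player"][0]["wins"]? 363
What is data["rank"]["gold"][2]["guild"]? "Dragons"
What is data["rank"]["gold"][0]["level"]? 46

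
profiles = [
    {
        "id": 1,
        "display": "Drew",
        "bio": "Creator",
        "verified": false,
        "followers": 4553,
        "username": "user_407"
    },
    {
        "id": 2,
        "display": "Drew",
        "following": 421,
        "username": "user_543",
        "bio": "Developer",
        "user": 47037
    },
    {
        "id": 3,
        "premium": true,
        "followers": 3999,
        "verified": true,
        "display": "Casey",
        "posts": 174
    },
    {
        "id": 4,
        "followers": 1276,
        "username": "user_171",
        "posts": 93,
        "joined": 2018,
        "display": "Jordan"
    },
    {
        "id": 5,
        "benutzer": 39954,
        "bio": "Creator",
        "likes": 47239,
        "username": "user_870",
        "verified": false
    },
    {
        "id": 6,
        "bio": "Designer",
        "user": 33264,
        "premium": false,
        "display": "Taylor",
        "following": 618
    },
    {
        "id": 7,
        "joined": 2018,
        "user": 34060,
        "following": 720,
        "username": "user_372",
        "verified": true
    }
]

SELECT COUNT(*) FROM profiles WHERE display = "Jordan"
1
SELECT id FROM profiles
[1, 2, 3, 4, 5, 6, 7]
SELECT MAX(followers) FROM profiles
4553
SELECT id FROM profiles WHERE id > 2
[3, 4, 5, 6, 7]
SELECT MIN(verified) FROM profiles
False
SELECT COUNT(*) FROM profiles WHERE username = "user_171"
1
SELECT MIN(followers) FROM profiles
1276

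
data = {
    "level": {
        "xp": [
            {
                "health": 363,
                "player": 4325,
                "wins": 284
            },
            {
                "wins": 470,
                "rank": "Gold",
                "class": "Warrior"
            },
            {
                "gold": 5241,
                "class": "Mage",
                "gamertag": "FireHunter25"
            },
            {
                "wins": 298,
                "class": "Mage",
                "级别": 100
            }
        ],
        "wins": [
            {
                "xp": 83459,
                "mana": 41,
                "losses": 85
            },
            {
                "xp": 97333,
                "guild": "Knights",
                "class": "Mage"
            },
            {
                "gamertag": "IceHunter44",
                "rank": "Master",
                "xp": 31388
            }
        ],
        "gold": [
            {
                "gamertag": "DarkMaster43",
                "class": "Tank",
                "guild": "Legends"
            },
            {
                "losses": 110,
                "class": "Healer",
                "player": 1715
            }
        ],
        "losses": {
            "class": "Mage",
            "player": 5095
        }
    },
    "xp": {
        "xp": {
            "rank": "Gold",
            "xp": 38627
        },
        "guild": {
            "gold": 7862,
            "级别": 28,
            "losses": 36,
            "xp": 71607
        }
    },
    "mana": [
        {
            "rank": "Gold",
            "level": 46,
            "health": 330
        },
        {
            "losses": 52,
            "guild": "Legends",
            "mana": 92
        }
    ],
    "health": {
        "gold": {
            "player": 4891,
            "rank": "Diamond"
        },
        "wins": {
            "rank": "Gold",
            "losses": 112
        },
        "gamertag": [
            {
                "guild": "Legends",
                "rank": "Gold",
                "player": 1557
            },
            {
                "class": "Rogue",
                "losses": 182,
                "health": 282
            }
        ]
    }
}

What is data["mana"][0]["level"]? 46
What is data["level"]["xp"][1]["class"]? "Warrior"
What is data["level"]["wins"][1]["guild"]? "Knights"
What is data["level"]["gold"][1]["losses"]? 110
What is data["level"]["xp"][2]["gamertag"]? "FireHunter25"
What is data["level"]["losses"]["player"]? 5095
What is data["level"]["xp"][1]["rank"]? "Gold"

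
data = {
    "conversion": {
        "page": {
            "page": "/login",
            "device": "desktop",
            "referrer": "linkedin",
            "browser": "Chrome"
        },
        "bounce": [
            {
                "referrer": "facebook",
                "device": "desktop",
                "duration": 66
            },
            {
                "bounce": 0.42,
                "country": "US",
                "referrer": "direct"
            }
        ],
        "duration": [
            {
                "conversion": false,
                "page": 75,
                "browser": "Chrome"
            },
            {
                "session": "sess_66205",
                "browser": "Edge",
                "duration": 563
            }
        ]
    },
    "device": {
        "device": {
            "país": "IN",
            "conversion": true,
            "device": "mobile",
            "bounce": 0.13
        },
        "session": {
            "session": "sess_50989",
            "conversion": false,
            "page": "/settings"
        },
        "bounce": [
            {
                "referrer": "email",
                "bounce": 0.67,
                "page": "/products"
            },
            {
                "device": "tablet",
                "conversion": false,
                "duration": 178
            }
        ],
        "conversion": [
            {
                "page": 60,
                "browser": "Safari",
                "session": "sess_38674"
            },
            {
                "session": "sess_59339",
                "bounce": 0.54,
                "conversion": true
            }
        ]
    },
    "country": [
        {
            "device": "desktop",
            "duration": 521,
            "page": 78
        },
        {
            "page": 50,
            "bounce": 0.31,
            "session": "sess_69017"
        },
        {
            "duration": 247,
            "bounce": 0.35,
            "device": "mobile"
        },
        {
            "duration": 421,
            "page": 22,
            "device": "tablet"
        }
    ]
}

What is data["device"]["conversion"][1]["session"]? "sess_59339"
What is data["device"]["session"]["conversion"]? False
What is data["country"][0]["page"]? 78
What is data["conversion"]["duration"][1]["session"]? "sess_66205"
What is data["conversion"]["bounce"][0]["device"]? "desktop"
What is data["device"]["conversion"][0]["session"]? "sess_38674"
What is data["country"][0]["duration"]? 521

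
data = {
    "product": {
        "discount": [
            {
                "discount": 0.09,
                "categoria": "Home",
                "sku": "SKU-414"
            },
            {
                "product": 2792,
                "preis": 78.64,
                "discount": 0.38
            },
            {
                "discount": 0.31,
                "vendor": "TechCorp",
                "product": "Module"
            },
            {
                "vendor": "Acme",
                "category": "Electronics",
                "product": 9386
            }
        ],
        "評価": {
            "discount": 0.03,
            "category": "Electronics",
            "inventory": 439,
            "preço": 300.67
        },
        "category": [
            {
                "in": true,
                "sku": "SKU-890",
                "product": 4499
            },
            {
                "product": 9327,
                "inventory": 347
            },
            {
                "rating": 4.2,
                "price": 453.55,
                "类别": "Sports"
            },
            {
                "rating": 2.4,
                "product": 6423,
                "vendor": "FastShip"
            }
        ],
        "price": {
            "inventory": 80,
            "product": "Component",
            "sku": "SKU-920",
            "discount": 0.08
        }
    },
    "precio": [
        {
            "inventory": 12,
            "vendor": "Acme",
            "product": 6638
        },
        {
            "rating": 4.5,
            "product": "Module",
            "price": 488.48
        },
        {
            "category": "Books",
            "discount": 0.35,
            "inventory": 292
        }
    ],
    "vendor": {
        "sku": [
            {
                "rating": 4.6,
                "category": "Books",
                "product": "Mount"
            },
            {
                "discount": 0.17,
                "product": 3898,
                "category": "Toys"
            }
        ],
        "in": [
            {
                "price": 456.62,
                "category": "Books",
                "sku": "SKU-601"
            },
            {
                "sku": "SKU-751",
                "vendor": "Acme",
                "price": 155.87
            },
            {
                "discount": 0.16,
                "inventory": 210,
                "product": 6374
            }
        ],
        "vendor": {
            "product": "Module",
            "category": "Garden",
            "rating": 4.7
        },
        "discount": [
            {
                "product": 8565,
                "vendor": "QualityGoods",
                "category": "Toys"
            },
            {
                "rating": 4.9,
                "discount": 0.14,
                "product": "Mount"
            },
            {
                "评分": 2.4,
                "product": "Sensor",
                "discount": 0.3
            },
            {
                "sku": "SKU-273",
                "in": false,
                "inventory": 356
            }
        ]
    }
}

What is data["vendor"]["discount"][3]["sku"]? "SKU-273"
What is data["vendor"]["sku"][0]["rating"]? 4.6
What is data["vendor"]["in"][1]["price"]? 155.87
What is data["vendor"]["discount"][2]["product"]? "Sensor"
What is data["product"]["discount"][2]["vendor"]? "TechCorp"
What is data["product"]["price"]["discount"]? 0.08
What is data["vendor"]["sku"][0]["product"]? "Mount"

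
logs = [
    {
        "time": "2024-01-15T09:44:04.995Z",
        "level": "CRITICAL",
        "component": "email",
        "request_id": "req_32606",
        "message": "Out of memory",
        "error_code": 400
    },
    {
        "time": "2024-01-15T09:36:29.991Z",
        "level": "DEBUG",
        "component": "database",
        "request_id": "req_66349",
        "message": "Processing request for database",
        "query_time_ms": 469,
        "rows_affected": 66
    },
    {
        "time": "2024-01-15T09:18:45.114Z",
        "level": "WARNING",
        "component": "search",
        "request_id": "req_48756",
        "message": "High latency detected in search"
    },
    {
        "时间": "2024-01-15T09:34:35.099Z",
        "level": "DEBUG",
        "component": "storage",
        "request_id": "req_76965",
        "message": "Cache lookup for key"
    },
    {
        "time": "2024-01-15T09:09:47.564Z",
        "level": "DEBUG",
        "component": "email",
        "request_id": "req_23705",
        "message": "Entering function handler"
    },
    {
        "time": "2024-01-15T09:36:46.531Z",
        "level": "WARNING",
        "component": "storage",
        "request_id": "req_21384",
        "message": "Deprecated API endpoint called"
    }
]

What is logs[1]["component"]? "database"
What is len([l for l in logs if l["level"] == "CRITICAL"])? 1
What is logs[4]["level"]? "DEBUG"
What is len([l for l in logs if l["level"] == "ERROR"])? 0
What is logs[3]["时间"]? "2024-01-15T09:34:35.099Z"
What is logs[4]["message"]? "Entering function handler"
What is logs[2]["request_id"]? "req_48756"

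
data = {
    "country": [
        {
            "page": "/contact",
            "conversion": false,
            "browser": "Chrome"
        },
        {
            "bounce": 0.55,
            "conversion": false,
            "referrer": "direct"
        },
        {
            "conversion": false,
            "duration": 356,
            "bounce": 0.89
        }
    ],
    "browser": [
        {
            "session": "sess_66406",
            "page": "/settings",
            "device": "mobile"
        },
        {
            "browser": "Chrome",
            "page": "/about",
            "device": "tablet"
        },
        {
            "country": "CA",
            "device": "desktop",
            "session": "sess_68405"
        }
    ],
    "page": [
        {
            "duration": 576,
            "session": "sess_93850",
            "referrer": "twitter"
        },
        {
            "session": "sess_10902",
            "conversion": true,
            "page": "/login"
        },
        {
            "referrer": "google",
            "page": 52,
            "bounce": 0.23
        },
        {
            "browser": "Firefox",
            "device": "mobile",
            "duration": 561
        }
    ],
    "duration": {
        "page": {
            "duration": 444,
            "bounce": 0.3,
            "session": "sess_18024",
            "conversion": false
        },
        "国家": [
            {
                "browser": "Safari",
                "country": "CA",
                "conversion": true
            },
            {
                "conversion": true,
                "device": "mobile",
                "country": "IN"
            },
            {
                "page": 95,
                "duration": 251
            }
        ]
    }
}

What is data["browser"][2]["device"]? "desktop"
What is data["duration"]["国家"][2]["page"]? 95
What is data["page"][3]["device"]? "mobile"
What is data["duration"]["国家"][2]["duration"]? 251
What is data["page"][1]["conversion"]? True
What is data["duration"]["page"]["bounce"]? 0.3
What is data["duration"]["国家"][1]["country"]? "IN"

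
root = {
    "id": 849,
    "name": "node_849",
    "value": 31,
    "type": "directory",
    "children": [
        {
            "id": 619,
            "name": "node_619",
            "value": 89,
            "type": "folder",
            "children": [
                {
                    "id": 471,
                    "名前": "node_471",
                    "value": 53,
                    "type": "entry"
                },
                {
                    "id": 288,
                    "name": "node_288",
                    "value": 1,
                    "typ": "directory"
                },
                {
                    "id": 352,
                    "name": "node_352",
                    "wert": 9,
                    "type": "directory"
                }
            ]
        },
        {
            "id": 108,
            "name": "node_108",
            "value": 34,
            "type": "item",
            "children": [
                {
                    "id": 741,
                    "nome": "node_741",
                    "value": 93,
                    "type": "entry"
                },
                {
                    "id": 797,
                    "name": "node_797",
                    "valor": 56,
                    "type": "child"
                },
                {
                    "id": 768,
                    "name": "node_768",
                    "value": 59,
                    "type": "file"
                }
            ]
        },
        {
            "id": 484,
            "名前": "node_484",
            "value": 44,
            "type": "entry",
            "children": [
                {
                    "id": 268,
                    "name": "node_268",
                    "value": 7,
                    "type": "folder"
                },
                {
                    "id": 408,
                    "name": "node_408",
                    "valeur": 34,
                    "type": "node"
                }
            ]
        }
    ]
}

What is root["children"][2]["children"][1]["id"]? 408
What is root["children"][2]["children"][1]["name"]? "node_408"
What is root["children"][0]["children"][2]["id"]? 352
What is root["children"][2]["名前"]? "node_484"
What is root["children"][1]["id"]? 108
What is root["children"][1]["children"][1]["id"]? 797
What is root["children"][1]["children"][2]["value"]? 59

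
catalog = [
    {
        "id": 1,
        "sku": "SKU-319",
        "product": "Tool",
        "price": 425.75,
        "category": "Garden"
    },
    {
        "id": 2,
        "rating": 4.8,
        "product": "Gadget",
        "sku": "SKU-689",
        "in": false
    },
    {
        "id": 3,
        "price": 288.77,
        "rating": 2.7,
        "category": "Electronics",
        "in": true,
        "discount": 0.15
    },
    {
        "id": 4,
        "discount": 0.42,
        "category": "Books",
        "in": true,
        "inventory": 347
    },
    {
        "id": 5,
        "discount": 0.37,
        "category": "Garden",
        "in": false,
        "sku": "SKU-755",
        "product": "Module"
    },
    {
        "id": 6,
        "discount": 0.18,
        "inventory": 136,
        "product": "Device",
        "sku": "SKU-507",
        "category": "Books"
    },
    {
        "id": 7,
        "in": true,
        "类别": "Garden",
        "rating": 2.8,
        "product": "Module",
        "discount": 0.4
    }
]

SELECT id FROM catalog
[1, 2, 3, 4, 5, 6, 7]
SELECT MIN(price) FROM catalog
288.77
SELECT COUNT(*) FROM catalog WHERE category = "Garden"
2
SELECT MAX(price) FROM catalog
425.75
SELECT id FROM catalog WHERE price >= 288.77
[1, 3]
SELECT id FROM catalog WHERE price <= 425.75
[1, 3]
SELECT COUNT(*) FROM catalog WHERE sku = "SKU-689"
1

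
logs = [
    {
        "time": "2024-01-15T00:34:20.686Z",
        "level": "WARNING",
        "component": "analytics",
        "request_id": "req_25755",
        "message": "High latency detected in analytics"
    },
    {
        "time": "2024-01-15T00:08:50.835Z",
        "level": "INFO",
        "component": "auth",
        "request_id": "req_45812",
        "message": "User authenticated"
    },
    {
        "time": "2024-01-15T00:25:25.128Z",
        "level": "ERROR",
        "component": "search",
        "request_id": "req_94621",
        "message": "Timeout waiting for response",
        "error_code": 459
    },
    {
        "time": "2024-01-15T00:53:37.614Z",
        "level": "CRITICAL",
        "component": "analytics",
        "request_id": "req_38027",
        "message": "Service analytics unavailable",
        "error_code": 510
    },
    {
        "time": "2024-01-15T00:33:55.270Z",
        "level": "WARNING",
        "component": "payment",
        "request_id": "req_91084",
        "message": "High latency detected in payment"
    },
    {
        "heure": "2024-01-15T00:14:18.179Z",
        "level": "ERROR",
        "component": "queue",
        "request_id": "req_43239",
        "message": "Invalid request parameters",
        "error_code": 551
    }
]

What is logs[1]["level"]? "INFO"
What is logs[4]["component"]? "payment"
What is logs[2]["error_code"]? 459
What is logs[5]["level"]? "ERROR"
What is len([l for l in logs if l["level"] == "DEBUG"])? 0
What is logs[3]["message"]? "Service analytics unavailable"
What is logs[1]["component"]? "auth"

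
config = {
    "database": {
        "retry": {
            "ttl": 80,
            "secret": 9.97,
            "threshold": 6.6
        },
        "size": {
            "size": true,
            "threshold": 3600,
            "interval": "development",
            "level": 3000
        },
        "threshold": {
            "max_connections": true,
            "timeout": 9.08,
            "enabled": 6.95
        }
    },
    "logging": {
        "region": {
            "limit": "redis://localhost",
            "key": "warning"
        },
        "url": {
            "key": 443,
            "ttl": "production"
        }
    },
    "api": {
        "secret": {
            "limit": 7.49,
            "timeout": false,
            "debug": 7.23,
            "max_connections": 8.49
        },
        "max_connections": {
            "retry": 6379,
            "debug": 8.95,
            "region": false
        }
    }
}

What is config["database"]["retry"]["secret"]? 9.97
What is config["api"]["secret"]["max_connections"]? 8.49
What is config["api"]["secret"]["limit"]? 7.49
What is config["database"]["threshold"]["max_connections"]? True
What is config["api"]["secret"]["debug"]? 7.23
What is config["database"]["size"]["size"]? True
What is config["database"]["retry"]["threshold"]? 6.6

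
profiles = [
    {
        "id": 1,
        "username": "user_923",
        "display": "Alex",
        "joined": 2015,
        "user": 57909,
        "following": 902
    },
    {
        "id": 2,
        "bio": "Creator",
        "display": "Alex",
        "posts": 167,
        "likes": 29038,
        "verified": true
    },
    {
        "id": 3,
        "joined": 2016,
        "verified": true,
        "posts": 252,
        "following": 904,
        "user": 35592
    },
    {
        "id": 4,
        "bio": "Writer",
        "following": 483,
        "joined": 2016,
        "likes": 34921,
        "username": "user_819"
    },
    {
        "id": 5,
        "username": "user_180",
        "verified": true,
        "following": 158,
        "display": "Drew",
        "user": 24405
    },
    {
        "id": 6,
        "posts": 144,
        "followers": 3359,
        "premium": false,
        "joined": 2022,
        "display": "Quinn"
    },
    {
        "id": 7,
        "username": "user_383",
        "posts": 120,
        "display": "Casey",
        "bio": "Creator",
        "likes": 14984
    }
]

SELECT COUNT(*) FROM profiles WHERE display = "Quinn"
1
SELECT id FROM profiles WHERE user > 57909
[]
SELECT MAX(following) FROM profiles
904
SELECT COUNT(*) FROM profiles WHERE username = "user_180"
1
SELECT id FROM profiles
[1, 2, 3, 4, 5, 6, 7]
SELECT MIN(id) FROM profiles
1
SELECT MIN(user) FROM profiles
24405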